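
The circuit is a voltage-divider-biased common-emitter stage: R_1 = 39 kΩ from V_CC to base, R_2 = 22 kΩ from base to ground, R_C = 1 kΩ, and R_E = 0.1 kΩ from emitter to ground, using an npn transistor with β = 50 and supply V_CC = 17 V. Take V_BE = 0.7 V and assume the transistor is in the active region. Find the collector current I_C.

I_C ≈ 14 mA

Thevenize the base divider: V_Th = V_CC·R_2/(R_1+R_2) = 17×22/61 = 6.13 V, R_Th = R_1‖R_2 = 14.1 kΩ.
Base-emitter loop: V_Th = I_B·R_Th + V_BE + (β+1)I_B·R_E, so I_B = (6.13 − 0.7) / (14.1 + 51×0.1) = 0.283 mA.
I_C = β·I_B = 50×0.283 = 14.2 mA, and I_E = (β+1)I_B = 14.5 mA.
V_CE = V_CC − I_C·R_C − I_E·R_E = 17 − 14.2×1 − 14.5×0.1 = 1.39 V.
V_CE = 1.39 V > 0.2 V confirms active-region operation.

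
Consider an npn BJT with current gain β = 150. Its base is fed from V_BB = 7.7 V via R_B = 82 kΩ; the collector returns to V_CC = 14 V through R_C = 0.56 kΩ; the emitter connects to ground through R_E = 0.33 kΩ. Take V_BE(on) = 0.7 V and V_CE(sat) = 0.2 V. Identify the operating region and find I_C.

active; I_C ≈ 8 mA

Assume active. Base-emitter loop: I_B = (V_BB − V_BE)/(R_B + (β+1)R_E) = (7.7 − 0.7)/(82 + 151×0.33) = 0.0531 mA.
I_C = β·I_B = 150×0.0531 = 7.96 mA.
V_CE = V_CC − I_C·R_C − I_E·R_E = 14 − 7.96×0.56 − 8.02×0.33 = 6.89 V > V_CE(sat), so the active-region assumption holds.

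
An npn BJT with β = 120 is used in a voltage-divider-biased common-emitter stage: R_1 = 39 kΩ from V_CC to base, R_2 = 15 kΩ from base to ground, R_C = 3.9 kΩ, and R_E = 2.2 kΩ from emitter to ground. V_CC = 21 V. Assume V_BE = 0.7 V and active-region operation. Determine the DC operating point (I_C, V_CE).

Thevenize the base divider: V_Th = V_CC·R_2/(R_1+R_2) = 21×15/54 = 5.83 V, R_Th = R_1‖R_2 = 10.8 kΩ.
Base-emitter loop: V_Th = I_B·R_Th + V_BE + (β+1)I_B·R_E, so I_B = (5.83 − 0.7) / (10.8 + 121×2.2) = 0.0185 mA.
I_C = β·I_B = 120×0.0185 = 2.22 mA, and I_E = (β+1)I_B = 2.24 mA.
V_CE = V_CC − I_C·R_C − I_E·R_E = 21 − 2.22×3.9 − 2.24×2.2 = 7.4 V.
V_CE = 7.4 V > 0.2 V confirms active-region operation.

I_C ≈ 2.2 mA, V_CE ≈ 7.4 V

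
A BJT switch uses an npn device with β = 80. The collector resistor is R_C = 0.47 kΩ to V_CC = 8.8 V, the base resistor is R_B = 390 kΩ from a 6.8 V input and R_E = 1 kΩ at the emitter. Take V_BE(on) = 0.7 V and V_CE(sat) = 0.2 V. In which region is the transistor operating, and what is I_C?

Assume active. Base-emitter loop: I_B = (V_BB − V_BE)/(R_B + (β+1)R_E) = (6.8 − 0.7)/(390 + 81×1) = 0.013 mA.
I_C = β·I_B = 80×0.013 = 1.04 mA.
V_CE = V_CC − I_C·R_C − I_E·R_E = 8.8 − 1.04×0.47 − 1.05×1 = 7.26 V > V_CE(sat), so the active-region assumption holds.

active; I_C ≈ 1 mA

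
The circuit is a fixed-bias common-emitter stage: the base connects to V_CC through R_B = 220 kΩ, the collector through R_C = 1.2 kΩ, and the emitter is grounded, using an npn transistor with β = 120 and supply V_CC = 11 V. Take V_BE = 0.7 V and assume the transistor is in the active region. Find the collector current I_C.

I_C ≈ 5.6 mA

Base loop: V_CC = I_B·R_B + V_BE, so I_B = (11 − 0.7)/220 kΩ = 0.0468 mA.
In the active region I_C = β·I_B = 120 × 0.0468 = 5.62 mA.
Collector loop: V_CE = V_CC − I_C·R_C = 11 − 5.62×1.2 = 4.26 V.
Since V_CE = 4.26 V > V_CE(sat) ≈ 0.2 V, the transistor is in the active region as assumed.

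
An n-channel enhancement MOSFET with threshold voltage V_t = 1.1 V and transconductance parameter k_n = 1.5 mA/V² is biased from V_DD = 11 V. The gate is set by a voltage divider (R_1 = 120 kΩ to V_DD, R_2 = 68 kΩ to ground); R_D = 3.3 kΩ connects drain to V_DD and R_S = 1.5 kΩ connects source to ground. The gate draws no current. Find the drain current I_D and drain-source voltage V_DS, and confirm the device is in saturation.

V_G = V_DD·R_2/(R_1+R_2) = 11×68/188 = 3.98 V.
Assume saturation: I_D = (k_n/2)(V_GS − V_t)² with V_GS = V_G − I_D·R_S = 3.98 − 1.5·I_D.
Substituting gives 1.69·I_D² − 7.48·I_D + 6.22 = 0, with roots I_D = 1.11 or 3.32 mA.
The root I_D = 3.32 mA gives V_GS = -1 V ≤ V_t, so take I_D = 1.11 mA.
Then V_GS = 2.32 V and V_DS = V_DD − I_D(R_D+R_S) = 11 − 1.11×4.8 = 5.68 V.
Saturation requires V_DS ≥ V_GS − V_t = 1.22 V; 5.68 ≥ 1.22 ✓.

I_D ≈ 1.1 mA, V_DS ≈ 5.7 V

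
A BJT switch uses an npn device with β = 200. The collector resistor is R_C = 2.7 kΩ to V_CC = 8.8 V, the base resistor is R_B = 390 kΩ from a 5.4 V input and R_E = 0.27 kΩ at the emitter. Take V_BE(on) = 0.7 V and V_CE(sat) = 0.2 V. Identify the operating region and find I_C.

Assume active. Base-emitter loop: I_B = (V_BB − V_BE)/(R_B + (β+1)R_E) = (5.4 − 0.7)/(390 + 201×0.27) = 0.0106 mA.
I_C = β·I_B = 200×0.0106 = 2.12 mA.
V_CE = V_CC − I_C·R_C − I_E·R_E = 8.8 − 2.12×2.7 − 2.13×0.27 = 2.51 V > V_CE(sat), so the active-region assumption holds.

active; I_C ≈ 2.1 mA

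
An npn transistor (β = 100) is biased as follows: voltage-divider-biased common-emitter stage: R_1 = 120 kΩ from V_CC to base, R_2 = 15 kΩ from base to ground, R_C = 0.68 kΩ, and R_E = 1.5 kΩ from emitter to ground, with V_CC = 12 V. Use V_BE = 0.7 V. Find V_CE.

V_CE ≈ 11 V

Thevenize the base divider: V_Th = V_CC·R_2/(R_1+R_2) = 12×15/135 = 1.33 V, R_Th = R_1‖R_2 = 13.3 kΩ.
Base-emitter loop: V_Th = I_B·R_Th + V_BE + (β+1)I_B·R_E, so I_B = (1.33 − 0.7) / (13.3 + 101×1.5) = 0.00384 mA.
I_C = β·I_B = 100×0.00384 = 0.384 mA, and I_E = (β+1)I_B = 0.388 mA.
V_CE = V_CC − I_C·R_C − I_E·R_E = 12 − 0.384×0.68 − 0.388×1.5 = 11.2 V.
V_CE = 11.2 V > 0.2 V confirms active-region operation.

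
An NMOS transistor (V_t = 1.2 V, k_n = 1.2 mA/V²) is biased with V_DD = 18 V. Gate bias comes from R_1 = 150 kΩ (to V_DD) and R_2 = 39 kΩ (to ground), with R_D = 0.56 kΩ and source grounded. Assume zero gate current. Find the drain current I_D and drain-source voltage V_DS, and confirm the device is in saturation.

I_D ≈ 3.8 mA, V_DS ≈ 16 V

V_G = V_DD·R_2/(R_1+R_2) = 18×39/189 = 3.71 V. With the source grounded, V_GS = V_G = 3.71 V.
Assume saturation: I_D = (k_n/2)(V_GS − V_t)² = (1.2/2)×(3.71 − 1.2)² = 0.6×2.51² = 3.79 mA.
V_DS = V_DD − I_D·R_D = 18 − 3.79×0.56 = 15.9 V.
Saturation requires V_DS ≥ V_GS − V_t = 2.51 V; 15.9 ≥ 2.51 ✓.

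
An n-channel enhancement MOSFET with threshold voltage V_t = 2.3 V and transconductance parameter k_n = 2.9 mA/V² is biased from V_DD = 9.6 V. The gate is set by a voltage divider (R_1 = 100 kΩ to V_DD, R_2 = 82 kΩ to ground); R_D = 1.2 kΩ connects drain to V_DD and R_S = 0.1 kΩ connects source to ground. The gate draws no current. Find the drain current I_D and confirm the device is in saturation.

V_G = V_DD·R_2/(R_1+R_2) = 9.6×82/182 = 4.33 V.
Assume saturation: I_D = (k_n/2)(V_GS − V_t)² with V_GS = V_G − I_D·R_S = 4.33 − 0.1·I_D.
Substituting gives 0.0145·I_D² − 1.59·I_D + 5.95 = 0, with roots I_D = 3.88 or 106 mA.
The root I_D = 106 mA gives V_GS = -6.23 V ≤ V_t, so take I_D = 3.88 mA.
Then V_GS = 3.94 V and V_DS = V_DD − I_D(R_D+R_S) = 9.6 − 3.88×1.3 = 4.55 V.
Saturation requires V_DS ≥ V_GS − V_t = 1.64 V; 4.55 ≥ 1.64 ✓.

I_D ≈ 3.9 mA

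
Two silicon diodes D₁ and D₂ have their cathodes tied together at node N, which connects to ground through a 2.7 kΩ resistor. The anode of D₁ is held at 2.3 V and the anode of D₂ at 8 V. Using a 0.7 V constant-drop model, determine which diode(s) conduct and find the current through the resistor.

Only D₂ conducts; I_R ≈ 2.7 mA

Assume both conduct. Then node N would need to be at both 2.3−0.7 = 1.6 V and 8−0.7 = 7.3 V, which is impossible.
Assume only D₂ conducts: V_N = 8 − 0.7 = 7.3 V, so I_R = 7.3/2.7 = 2.7 mA.
Check D₁: its anode-to-cathode voltage is 2.3 − 7.3 = -5 V < 0.7 V, so it is off. The assumption is consistent.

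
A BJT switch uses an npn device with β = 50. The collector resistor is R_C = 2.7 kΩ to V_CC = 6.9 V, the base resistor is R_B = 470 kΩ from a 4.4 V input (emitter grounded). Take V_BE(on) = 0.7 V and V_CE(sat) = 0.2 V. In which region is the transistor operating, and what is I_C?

active; I_C ≈ 0.39 mA

Assume active. Base-emitter loop: I_B = (V_BB − V_BE)/R_B = (4.4 − 0.7)/470 = 0.00787 mA.
I_C = β·I_B = 50×0.00787 = 0.394 mA.
V_CE = V_CC − I_C·R_C = 6.9 − 0.394×2.7 = 5.84 V > V_CE(sat), so the active-region assumption holds.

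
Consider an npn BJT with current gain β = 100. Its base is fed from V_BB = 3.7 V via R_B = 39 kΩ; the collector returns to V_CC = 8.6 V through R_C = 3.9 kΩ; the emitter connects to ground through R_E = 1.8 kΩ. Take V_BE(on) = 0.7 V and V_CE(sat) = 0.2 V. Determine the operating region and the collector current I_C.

active; I_C ≈ 1.4 mA

Assume active. Base-emitter loop: I_B = (V_BB − V_BE)/(R_B + (β+1)R_E) = (3.7 − 0.7)/(39 + 101×1.8) = 0.0136 mA.
I_C = β·I_B = 100×0.0136 = 1.36 mA.
V_CE = V_CC − I_C·R_C − I_E·R_E = 8.6 − 1.36×3.9 − 1.37×1.8 = 0.831 V > V_CE(sat), so the active-region assumption holds.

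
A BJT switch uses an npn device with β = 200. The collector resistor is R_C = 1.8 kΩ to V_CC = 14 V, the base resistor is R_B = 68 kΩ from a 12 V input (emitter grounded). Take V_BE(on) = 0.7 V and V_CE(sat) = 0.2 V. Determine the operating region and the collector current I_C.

Assume active: I_B = (12 − 0.7)/68 = 0.166 mA, giving I_C = β·I_B = 33.2 mA.
But then V_CE = 14 − 33.2×1.8 = -45.8 V < V_CE(sat) = 0.2 V — impossible in the active region.
So the transistor is saturated. With V_CE = 0.2 V, I_C = (V_CC − 0.2)/R_C = 13.8/1.8 = 7.67 mA.
Check: β·I_B = 33.2 mA > I_C = 7.67 mA, confirming saturation.

saturation; I_C ≈ 7.7 mA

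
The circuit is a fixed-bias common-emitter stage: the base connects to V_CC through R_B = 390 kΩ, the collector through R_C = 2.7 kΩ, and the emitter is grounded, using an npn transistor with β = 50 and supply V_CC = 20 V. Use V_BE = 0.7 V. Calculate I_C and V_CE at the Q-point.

Base loop: V_CC = I_B·R_B + V_BE, so I_B = (20 − 0.7)/390 kΩ = 0.0495 mA.
In the active region I_C = β·I_B = 50 × 0.0495 = 2.47 mA.
Collector loop: V_CE = V_CC − I_C·R_C = 20 − 2.47×2.7 = 13.3 V.
Since V_CE = 13.3 V > V_CE(sat) ≈ 0.2 V, the transistor is in the active region as assumed.

I_C ≈ 2.5 mA, V_CE ≈ 13 V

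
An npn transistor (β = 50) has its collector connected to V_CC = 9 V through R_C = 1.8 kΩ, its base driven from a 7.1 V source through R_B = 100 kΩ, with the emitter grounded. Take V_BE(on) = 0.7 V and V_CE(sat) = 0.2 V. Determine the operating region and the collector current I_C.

active; I_C ≈ 3.2 mA

Assume active. Base-emitter loop: I_B = (V_BB − V_BE)/R_B = (7.1 − 0.7)/100 = 0.064 mA.
I_C = β·I_B = 50×0.064 = 3.2 mA.
V_CE = V_CC − I_C·R_C = 9 − 3.2×1.8 = 3.24 V > V_CE(sat), so the active-region assumption holds.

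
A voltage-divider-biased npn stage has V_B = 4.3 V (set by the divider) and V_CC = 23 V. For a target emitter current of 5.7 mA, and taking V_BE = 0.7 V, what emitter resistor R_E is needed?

R_E ≈ 0.63 kΩ

V_E = V_B − V_BE = 4.3 − 0.7 = 3.6 V.
R_E = V_E / I_E = 3.6 / 5.7 = 0.632 kΩ.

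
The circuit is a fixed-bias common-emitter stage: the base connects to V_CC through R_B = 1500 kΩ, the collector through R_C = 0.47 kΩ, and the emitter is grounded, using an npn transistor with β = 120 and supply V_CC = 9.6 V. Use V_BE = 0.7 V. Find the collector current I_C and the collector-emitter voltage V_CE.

I_C ≈ 0.71 mA, V_CE ≈ 9.3 V

Base loop: V_CC = I_B·R_B + V_BE, so I_B = (9.6 − 0.7)/1500 kΩ = 0.00593 mA.
In the active region I_C = β·I_B = 120 × 0.00593 = 0.712 mA.
Collector loop: V_CE = V_CC − I_C·R_C = 9.6 − 0.712×0.47 = 9.27 V.
Since V_CE = 9.27 V > V_CE(sat) ≈ 0.2 V, the transistor is in the active region as assumed.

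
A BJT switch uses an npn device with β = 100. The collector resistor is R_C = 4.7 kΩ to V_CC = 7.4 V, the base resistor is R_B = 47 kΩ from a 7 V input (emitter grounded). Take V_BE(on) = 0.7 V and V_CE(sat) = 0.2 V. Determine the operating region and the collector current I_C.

Assume active: I_B = (7 − 0.7)/47 = 0.134 mA, giving I_C = β·I_B = 13.4 mA.
But then V_CE = 7.4 − 13.4×4.7 = -55.6 V < V_CE(sat) = 0.2 V — impossible in the active region.
So the transistor is saturated. With V_CE = 0.2 V, I_C = (V_CC − 0.2)/R_C = 7.2/4.7 = 1.53 mA.
Check: β·I_B = 13.4 mA > I_C = 1.53 mA, confirming saturation.

saturation; I_C ≈ 1.5 mA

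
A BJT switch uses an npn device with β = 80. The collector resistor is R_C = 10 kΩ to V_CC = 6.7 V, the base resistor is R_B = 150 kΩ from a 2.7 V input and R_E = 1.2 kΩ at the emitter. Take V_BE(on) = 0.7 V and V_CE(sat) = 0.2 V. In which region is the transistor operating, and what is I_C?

saturation; I_C ≈ 0.58 mA

Assume active: I_B = (2.7 − 0.7)/(150 + 81×1.2) = 0.00809 mA, I_C = β·I_B = 0.647 mA.
Then V_CE = 6.7 − 0.647×10 − 0.655×1.2 = -0.559 V < 0.2 V — the active assumption fails.
Re-solve with V_CE = 0.2 V. KCL at the emitter: V_E/R_E = (V_BB−0.7−V_E)/R_B + (V_CC−0.2−V_E)/R_C, giving V_E = 0.706 V.
I_C = (V_CC − 0.2 − V_E)/R_C = (6.5 − 0.706)/10 = 0.579 mA.
Check: I_B = (2 − 0.706)/150 = 0.00863 mA, and β·I_B = 0.69 mA > I_C, confirming saturation.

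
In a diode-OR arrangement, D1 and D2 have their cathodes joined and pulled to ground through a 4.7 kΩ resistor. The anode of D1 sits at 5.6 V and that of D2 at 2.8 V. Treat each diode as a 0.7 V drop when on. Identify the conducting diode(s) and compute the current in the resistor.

Assume both conduct. Then node N would need to be at both 5.6−0.7 = 4.9 V and 2.8−0.7 = 2.1 V, which is impossible.
Assume only D1 conducts: V_N = 5.6 − 0.7 = 4.9 V, so I_R = 4.9/4.7 = 1.04 mA.
Check D2: its anode-to-cathode voltage is 2.8 − 4.9 = -2.1 V < 0.7 V, so it is off. The assumption is consistent.

Only D1 conducts; I_R ≈ 1 mA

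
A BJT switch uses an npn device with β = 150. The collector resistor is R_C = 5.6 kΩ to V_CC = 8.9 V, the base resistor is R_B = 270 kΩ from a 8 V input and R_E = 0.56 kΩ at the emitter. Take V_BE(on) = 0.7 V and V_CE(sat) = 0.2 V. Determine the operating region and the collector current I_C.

saturation; I_C ≈ 1.4 mA

Assume active: I_B = (8 − 0.7)/(270 + 151×0.56) = 0.0206 mA, I_C = β·I_B = 3.09 mA.
Then V_CE = 8.9 − 3.09×5.6 − 3.11×0.56 = -10.1 V < 0.2 V — the active assumption fails.
Re-solve with V_CE = 0.2 V. KCL at the emitter: V_E/R_E = (V_BB−0.7−V_E)/R_B + (V_CC−0.2−V_E)/R_C, giving V_E = 0.803 V.
I_C = (V_CC − 0.2 − V_E)/R_C = (8.7 − 0.803)/5.6 = 1.41 mA.
Check: I_B = (7.3 − 0.803)/270 = 0.0241 mA, and β·I_B = 3.61 mA > I_C, confirming saturation.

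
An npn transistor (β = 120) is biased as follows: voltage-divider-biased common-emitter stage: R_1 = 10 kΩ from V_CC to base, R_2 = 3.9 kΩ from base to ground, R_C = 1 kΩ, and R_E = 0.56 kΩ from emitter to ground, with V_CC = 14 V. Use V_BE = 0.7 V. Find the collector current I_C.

Thevenize the base divider: V_Th = V_CC·R_2/(R_1+R_2) = 14×3.9/13.9 = 3.93 V, R_Th = R_1‖R_2 = 2.81 kΩ.
Base-emitter loop: V_Th = I_B·R_Th + V_BE + (β+1)I_B·R_E, so I_B = (3.93 − 0.7) / (2.81 + 121×0.56) = 0.0457 mA.
I_C = β·I_B = 120×0.0457 = 5.49 mA, and I_E = (β+1)I_B = 5.54 mA.
V_CE = V_CC − I_C·R_C − I_E·R_E = 14 − 5.49×1 − 5.54×0.56 = 5.41 V.
V_CE = 5.41 V > 0.2 V confirms active-region operation.

I_C ≈ 5.5 mA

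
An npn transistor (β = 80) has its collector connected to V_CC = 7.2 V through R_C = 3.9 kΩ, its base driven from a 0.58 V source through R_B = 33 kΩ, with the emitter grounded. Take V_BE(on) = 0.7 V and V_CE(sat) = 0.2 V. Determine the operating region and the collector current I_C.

V_BB = 0.58 V ≤ V_BE(on) = 0.7 V, so the base-emitter junction is not forward biased.
The transistor is in cutoff: I_B = I_C = 0.

cutoff; I_C ≈ 0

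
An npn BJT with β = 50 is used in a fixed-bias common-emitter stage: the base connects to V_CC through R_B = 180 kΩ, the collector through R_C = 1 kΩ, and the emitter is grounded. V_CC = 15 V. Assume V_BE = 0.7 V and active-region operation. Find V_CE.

V_CE ≈ 11 V

Base loop: V_CC = I_B·R_B + V_BE, so I_B = (15 − 0.7)/180 kΩ = 0.0794 mA.
In the active region I_C = β·I_B = 50 × 0.0794 = 3.97 mA.
Collector loop: V_CE = V_CC − I_C·R_C = 15 − 3.97×1 = 11 V.
Since V_CE = 11 V > V_CE(sat) ≈ 0.2 V, the transistor is in the active region as assumed.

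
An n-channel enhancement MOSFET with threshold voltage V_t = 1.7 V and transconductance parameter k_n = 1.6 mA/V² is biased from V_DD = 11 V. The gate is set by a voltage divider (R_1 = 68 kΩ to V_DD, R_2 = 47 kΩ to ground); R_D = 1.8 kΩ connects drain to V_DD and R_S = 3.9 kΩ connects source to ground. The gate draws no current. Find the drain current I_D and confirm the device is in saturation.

I_D ≈ 0.51 mA

V_G = V_DD·R_2/(R_1+R_2) = 11×47/115 = 4.5 V.
Assume saturation: I_D = (k_n/2)(V_GS − V_t)² with V_GS = V_G − I_D·R_S = 4.5 − 3.9·I_D.
Substituting gives 12.2·I_D² − 18.4·I_D + 6.25 = 0, with roots I_D = 0.512 or 1 mA.
The root I_D = 1 mA gives V_GS = 0.58 V ≤ V_t, so take I_D = 0.512 mA.
Then V_GS = 2.5 V and V_DS = V_DD − I_D(R_D+R_S) = 11 − 0.512×5.7 = 8.08 V.
Saturation requires V_DS ≥ V_GS − V_t = 0.8 V; 8.08 ≥ 0.8 ✓.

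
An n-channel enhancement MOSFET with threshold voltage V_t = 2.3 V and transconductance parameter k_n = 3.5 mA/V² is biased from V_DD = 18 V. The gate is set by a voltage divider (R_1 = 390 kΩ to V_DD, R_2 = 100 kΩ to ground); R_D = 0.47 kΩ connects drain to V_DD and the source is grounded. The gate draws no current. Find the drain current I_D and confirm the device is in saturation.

V_G = V_DD·R_2/(R_1+R_2) = 18×100/490 = 3.67 V. With the source grounded, V_GS = V_G = 3.67 V.
Assume saturation: I_D = (k_n/2)(V_GS − V_t)² = (3.5/2)×(3.67 − 2.3)² = 1.75×1.37² = 3.3 mA.
V_DS = V_DD − I_D·R_D = 18 − 3.3×0.47 = 16.4 V.
Saturation requires V_DS ≥ V_GS − V_t = 1.37 V; 16.4 ≥ 1.37 ✓.

I_D ≈ 3.3 mA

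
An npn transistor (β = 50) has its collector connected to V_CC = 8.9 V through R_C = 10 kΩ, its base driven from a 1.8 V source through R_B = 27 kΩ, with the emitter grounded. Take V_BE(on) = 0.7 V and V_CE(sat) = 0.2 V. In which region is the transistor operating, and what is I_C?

Assume active: I_B = (1.8 − 0.7)/27 = 0.0407 mA, giving I_C = β·I_B = 2.04 mA.
But then V_CE = 8.9 − 2.04×10 = -11.5 V < V_CE(sat) = 0.2 V — impossible in the active region.
So the transistor is saturated. With V_CE = 0.2 V, I_C = (V_CC − 0.2)/R_C = 8.7/10 = 0.87 mA.
Check: β·I_B = 2.04 mA > I_C = 0.87 mA, confirming saturation.

saturation; I_C ≈ 0.87 mA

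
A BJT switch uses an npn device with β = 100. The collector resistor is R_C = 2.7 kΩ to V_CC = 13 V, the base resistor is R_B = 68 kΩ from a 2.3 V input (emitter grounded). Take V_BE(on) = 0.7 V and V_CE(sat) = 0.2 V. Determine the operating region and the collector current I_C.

active; I_C ≈ 2.4 mA

Assume active. Base-emitter loop: I_B = (V_BB − V_BE)/R_B = (2.3 − 0.7)/68 = 0.0235 mA.
I_C = β·I_B = 100×0.0235 = 2.35 mA.
V_CE = V_CC − I_C·R_C = 13 − 2.35×2.7 = 6.65 V > V_CE(sat), so the active-region assumption holds.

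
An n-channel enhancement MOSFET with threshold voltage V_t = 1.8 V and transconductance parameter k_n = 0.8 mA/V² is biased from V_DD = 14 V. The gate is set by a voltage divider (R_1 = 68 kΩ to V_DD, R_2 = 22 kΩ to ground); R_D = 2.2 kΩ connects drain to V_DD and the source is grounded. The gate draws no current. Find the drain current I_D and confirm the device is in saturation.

I_D ≈ 1.1 mA

V_G = V_DD·R_2/(R_1+R_2) = 14×22/90 = 3.42 V. With the source grounded, V_GS = V_G = 3.42 V.
Assume saturation: I_D = (k_n/2)(V_GS − V_t)² = (0.8/2)×(3.42 − 1.8)² = 0.4×1.62² = 1.05 mA.
V_DS = V_DD − I_D·R_D = 14 − 1.05×2.2 = 11.7 V.
Saturation requires V_DS ≥ V_GS − V_t = 1.62 V; 11.7 ≥ 1.62 ✓.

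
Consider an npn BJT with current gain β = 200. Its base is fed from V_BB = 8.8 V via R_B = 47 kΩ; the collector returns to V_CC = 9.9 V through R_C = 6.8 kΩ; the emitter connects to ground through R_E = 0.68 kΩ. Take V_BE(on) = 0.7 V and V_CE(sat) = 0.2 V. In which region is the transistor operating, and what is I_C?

Assume active: I_B = (8.8 − 0.7)/(47 + 201×0.68) = 0.0441 mA, I_C = β·I_B = 8.82 mA.
Then V_CE = 9.9 − 8.82×6.8 − 8.86×0.68 = -56.1 V < 0.2 V — the active assumption fails.
Re-solve with V_CE = 0.2 V. KCL at the emitter: V_E/R_E = (V_BB−0.7−V_E)/R_B + (V_CC−0.2−V_E)/R_C, giving V_E = 0.976 V.
I_C = (V_CC − 0.2 − V_E)/R_C = (9.7 − 0.976)/6.8 = 1.28 mA.
Check: I_B = (8.1 − 0.976)/47 = 0.152 mA, and β·I_B = 30.3 mA > I_C, confirming saturation.

saturation; I_C ≈ 1.3 mA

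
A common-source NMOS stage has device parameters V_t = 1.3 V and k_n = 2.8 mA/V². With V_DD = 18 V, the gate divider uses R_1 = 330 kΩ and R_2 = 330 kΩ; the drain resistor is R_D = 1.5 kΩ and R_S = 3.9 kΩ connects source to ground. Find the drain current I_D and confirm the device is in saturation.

I_D ≈ 1.7 mA

V_G = V_DD·R_2/(R_1+R_2) = 18×330/660 = 9 V.
Assume saturation: I_D = (k_n/2)(V_GS − V_t)² with V_GS = V_G − I_D·R_S = 9 − 3.9·I_D.
Substituting gives 21.3·I_D² − 85.1·I_D + 83 = 0, with roots I_D = 1.69 or 2.3 mA.
The root I_D = 2.3 mA gives V_GS = 0.0174 V ≤ V_t, so take I_D = 1.69 mA.
Then V_GS = 2.4 V and V_DS = V_DD − I_D(R_D+R_S) = 18 − 1.69×5.4 = 8.86 V.
Saturation requires V_DS ≥ V_GS − V_t = 1.1 V; 8.86 ≥ 1.1 ✓.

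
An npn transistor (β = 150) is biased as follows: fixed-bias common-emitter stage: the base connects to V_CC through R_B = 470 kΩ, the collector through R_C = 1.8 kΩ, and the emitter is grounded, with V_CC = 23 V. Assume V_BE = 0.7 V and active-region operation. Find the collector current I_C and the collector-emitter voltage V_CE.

Base loop: V_CC = I_B·R_B + V_BE, so I_B = (23 − 0.7)/470 kΩ = 0.0474 mA.
In the active region I_C = β·I_B = 150 × 0.0474 = 7.12 mA.
Collector loop: V_CE = V_CC − I_C·R_C = 23 − 7.12×1.8 = 10.2 V.
Since V_CE = 10.2 V > V_CE(sat) ≈ 0.2 V, the transistor is in the active region as assumed.

I_C ≈ 7.1 mA, V_CE ≈ 10 V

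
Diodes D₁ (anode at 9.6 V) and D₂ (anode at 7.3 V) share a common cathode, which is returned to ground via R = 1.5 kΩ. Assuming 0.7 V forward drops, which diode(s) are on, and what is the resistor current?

Only D₁ conducts; I_R ≈ 5.9 mA

Assume both conduct. Then node N would need to be at both 9.6−0.7 = 8.9 V and 7.3−0.7 = 6.6 V, which is impossible.
Assume only D₁ conducts: V_N = 9.6 − 0.7 = 8.9 V, so I_R = 8.9/1.5 = 5.93 mA.
Check D₂: its anode-to-cathode voltage is 7.3 − 8.9 = -1.6 V < 0.7 V, so it is off. The assumption is consistent.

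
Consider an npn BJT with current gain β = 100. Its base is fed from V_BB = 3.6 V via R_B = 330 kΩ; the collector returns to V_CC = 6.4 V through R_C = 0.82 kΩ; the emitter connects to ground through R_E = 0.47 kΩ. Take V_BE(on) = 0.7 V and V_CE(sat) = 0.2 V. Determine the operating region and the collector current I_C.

Assume active. Base-emitter loop: I_B = (V_BB − V_BE)/(R_B + (β+1)R_E) = (3.6 − 0.7)/(330 + 101×0.47) = 0.00768 mA.
I_C = β·I_B = 100×0.00768 = 0.768 mA.
V_CE = V_CC − I_C·R_C − I_E·R_E = 6.4 − 0.768×0.82 − 0.776×0.47 = 5.41 V > V_CE(sat), so the active-region assumption holds.

active; I_C ≈ 0.77 mA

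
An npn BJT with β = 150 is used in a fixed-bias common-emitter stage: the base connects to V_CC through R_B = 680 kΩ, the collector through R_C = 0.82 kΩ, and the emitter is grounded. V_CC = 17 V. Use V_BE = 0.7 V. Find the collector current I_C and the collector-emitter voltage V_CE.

Base loop: V_CC = I_B·R_B + V_BE, so I_B = (17 − 0.7)/680 kΩ = 0.024 mA.
In the active region I_C = β·I_B = 150 × 0.024 = 3.6 mA.
Collector loop: V_CE = V_CC − I_C·R_C = 17 − 3.6×0.82 = 14.1 V.
Since V_CE = 14.1 V > V_CE(sat) ≈ 0.2 V, the transistor is in the active region as assumed.

I_C ≈ 3.6 mA, V_CE ≈ 14 V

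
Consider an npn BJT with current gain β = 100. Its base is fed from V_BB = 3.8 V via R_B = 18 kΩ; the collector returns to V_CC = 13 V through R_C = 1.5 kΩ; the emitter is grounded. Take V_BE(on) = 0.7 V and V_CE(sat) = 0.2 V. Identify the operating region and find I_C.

Assume active: I_B = (3.8 − 0.7)/18 = 0.172 mA, giving I_C = β·I_B = 17.2 mA.
But then V_CE = 13 − 17.2×1.5 = -12.8 V < V_CE(sat) = 0.2 V — impossible in the active region.
So the transistor is saturated. With V_CE = 0.2 V, I_C = (V_CC − 0.2)/R_C = 12.8/1.5 = 8.53 mA.
Check: β·I_B = 17.2 mA > I_C = 8.53 mA, confirming saturation.

saturation; I_C ≈ 8.5 mA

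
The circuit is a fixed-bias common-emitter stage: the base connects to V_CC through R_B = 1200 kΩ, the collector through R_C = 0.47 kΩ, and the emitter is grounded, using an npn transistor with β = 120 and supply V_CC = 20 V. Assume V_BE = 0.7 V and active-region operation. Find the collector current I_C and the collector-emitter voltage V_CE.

Base loop: V_CC = I_B·R_B + V_BE, so I_B = (20 − 0.7)/1200 kΩ = 0.0161 mA.
In the active region I_C = β·I_B = 120 × 0.0161 = 1.93 mA.
Collector loop: V_CE = V_CC − I_C·R_C = 20 − 1.93×0.47 = 19.1 V.
Since V_CE = 19.1 V > V_CE(sat) ≈ 0.2 V, the transistor is in the active region as assumed.

I_C ≈ 1.9 mA, V_CE ≈ 19 V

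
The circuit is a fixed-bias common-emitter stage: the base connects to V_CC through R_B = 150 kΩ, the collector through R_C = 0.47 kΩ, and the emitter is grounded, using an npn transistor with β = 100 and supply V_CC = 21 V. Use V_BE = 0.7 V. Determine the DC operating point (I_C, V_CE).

Base loop: V_CC = I_B·R_B + V_BE, so I_B = (21 − 0.7)/150 kΩ = 0.135 mA.
In the active region I_C = β·I_B = 100 × 0.135 = 13.5 mA.
Collector loop: V_CE = V_CC − I_C·R_C = 21 − 13.5×0.47 = 14.6 V.
Since V_CE = 14.6 V > V_CE(sat) ≈ 0.2 V, the transistor is in the active region as assumed.

I_C ≈ 14 mA, V_CE ≈ 15 V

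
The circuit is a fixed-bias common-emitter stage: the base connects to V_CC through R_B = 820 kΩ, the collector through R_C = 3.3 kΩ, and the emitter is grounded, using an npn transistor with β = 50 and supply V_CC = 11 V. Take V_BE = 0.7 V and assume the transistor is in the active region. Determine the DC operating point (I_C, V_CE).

Base loop: V_CC = I_B·R_B + V_BE, so I_B = (11 − 0.7)/820 kΩ = 0.0126 mA.
In the active region I_C = β·I_B = 50 × 0.0126 = 0.628 mA.
Collector loop: V_CE = V_CC − I_C·R_C = 11 − 0.628×3.3 = 8.93 V.
Since V_CE = 8.93 V > V_CE(sat) ≈ 0.2 V, the transistor is in the active region as assumed.

I_C ≈ 0.63 mA, V_CE ≈ 8.9 V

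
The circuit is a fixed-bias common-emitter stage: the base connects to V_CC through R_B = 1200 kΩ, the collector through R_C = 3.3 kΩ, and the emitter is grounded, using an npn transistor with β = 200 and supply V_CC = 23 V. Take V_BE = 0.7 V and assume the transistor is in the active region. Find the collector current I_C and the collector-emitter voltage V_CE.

Base loop: V_CC = I_B·R_B + V_BE, so I_B = (23 − 0.7)/1200 kΩ = 0.0186 mA.
In the active region I_C = β·I_B = 200 × 0.0186 = 3.72 mA.
Collector loop: V_CE = V_CC − I_C·R_C = 23 − 3.72×3.3 = 10.7 V.
Since V_CE = 10.7 V > V_CE(sat) ≈ 0.2 V, the transistor is in the active region as assumed.

I_C ≈ 3.7 mA, V_CE ≈ 11 V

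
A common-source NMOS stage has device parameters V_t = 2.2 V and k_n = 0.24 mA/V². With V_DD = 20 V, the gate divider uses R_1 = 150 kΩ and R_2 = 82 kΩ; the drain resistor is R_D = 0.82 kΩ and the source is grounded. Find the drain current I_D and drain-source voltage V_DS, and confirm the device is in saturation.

V_G = V_DD·R_2/(R_1+R_2) = 20×82/232 = 7.07 V. With the source grounded, V_GS = V_G = 7.07 V.
Assume saturation: I_D = (k_n/2)(V_GS − V_t)² = (0.24/2)×(7.07 − 2.2)² = 0.12×4.87² = 2.84 mA.
V_DS = V_DD − I_D·R_D = 20 − 2.84×0.82 = 17.7 V.
Saturation requires V_DS ≥ V_GS − V_t = 4.87 V; 17.7 ≥ 4.87 ✓.

I_D ≈ 2.8 mA, V_DS ≈ 18 V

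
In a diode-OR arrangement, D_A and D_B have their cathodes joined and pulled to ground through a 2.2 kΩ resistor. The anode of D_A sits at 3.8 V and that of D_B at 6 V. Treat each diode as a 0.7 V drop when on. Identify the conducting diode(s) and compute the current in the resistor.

Assume both conduct. Then node N would need to be at both 3.8−0.7 = 3.1 V and 6−0.7 = 5.3 V, which is impossible.
Assume only D_B conducts: V_N = 6 − 0.7 = 5.3 V, so I_R = 5.3/2.2 = 2.41 mA.
Check D_A: its anode-to-cathode voltage is 3.8 − 5.3 = -1.5 V < 0.7 V, so it is off. The assumption is consistent.

Only D_B conducts; I_R ≈ 2.4 mA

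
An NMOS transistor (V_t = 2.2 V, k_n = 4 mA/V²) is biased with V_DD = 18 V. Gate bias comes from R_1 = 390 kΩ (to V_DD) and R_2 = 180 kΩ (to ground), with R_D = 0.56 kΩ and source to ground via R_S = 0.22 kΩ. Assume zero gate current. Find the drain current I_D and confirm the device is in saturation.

I_D ≈ 7.2 mA

V_G = V_DD·R_2/(R_1+R_2) = 18×180/570 = 5.68 V.
Assume saturation: I_D = (k_n/2)(V_GS − V_t)² with V_GS = V_G − I_D·R_S = 5.68 − 0.22·I_D.
Substituting gives 0.0968·I_D² − 4.07·I_D + 24.3 = 0, with roots I_D = 7.21 or 34.8 mA.
The root I_D = 34.8 mA gives V_GS = -1.97 V ≤ V_t, so take I_D = 7.21 mA.
Then V_GS = 4.1 V and V_DS = V_DD − I_D(R_D+R_S) = 18 − 7.21×0.78 = 12.4 V.
Saturation requires V_DS ≥ V_GS − V_t = 1.9 V; 12.4 ≥ 1.9 ✓.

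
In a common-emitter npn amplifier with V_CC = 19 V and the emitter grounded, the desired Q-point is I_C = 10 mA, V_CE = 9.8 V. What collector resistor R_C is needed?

Collector loop: V_CC = I_C·R_C + V_CE.
R_C = (V_CC − V_CE)/I_C = (19 − 9.8)/10 = 0.92 kΩ.

R_C ≈ 0.92 kΩ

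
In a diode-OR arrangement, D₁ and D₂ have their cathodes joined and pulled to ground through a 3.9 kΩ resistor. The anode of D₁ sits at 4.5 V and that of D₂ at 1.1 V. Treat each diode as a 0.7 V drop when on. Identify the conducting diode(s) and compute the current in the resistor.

Assume both conduct. Then node N would need to be at both 4.5−0.7 = 3.8 V and 1.1−0.7 = 0.4 V, which is impossible.
Assume only D₁ conducts: V_N = 4.5 − 0.7 = 3.8 V, so I_R = 3.8/3.9 = 0.974 mA.
Check D₂: its anode-to-cathode voltage is 1.1 − 3.8 = -2.7 V < 0.7 V, so it is off. The assumption is consistent.

Only D₁ conducts; I_R ≈ 0.97 mA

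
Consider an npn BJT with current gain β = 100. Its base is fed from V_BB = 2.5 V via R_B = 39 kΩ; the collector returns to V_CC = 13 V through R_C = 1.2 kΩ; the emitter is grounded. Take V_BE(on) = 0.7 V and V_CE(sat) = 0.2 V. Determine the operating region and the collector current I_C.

active; I_C ≈ 4.6 mA

Assume active. Base-emitter loop: I_B = (V_BB − V_BE)/R_B = (2.5 − 0.7)/39 = 0.0462 mA.
I_C = β·I_B = 100×0.0462 = 4.62 mA.
V_CE = V_CC − I_C·R_C = 13 − 4.62×1.2 = 7.46 V > V_CE(sat), so the active-region assumption holds.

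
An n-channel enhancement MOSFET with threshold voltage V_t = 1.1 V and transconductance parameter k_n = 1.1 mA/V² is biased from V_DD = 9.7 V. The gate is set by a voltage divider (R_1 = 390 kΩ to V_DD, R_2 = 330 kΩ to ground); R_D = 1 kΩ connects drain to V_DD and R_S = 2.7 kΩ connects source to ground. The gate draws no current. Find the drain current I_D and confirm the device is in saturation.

I_D ≈ 0.79 mA

V_G = V_DD·R_2/(R_1+R_2) = 9.7×330/720 = 4.45 V.
Assume saturation: I_D = (k_n/2)(V_GS − V_t)² with V_GS = V_G − I_D·R_S = 4.45 − 2.7·I_D.
Substituting gives 4.01·I_D² − 10.9·I_D + 6.16 = 0, with roots I_D = 0.794 or 1.93 mA.
The root I_D = 1.93 mA gives V_GS = -0.775 V ≤ V_t, so take I_D = 0.794 mA.
Then V_GS = 2.3 V and V_DS = V_DD − I_D(R_D+R_S) = 9.7 − 0.794×3.7 = 6.76 V.
Saturation requires V_DS ≥ V_GS − V_t = 1.2 V; 6.76 ≥ 1.2 ✓.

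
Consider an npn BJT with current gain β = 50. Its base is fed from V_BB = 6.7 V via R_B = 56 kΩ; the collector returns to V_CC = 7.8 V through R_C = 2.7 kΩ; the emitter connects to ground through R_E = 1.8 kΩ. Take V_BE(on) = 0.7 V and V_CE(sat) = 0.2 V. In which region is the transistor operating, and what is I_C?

Assume active: I_B = (6.7 − 0.7)/(56 + 51×1.8) = 0.0406 mA, I_C = β·I_B = 2.03 mA.
Then V_CE = 7.8 − 2.03×2.7 − 2.07×1.8 = -1.41 V < 0.2 V — the active assumption fails.
Re-solve with V_CE = 0.2 V. KCL at the emitter: V_E/R_E = (V_BB−0.7−V_E)/R_B + (V_CC−0.2−V_E)/R_C, giving V_E = 3.1 V.
I_C = (V_CC − 0.2 − V_E)/R_C = (7.6 − 3.1)/2.7 = 1.67 mA.
Check: I_B = (6 − 3.1)/56 = 0.0519 mA, and β·I_B = 2.59 mA > I_C, confirming saturation.

saturation; I_C ≈ 1.7 mA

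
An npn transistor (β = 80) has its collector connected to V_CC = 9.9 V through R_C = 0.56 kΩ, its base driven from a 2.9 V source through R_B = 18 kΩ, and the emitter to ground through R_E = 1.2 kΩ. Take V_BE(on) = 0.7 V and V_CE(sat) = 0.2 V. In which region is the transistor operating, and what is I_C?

active; I_C ≈ 1.5 mA

Assume active. Base-emitter loop: I_B = (V_BB − V_BE)/(R_B + (β+1)R_E) = (2.9 − 0.7)/(18 + 81×1.2) = 0.0191 mA.
I_C = β·I_B = 80×0.0191 = 1.53 mA.
V_CE = V_CC − I_C·R_C − I_E·R_E = 9.9 − 1.53×0.56 − 1.55×1.2 = 7.19 V > V_CE(sat), so the active-region assumption holds.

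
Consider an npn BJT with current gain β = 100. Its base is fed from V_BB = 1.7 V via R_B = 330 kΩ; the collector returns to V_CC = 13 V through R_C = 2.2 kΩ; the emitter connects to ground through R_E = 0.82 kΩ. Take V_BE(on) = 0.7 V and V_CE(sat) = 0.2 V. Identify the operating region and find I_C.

Assume active. Base-emitter loop: I_B = (V_BB − V_BE)/(R_B + (β+1)R_E) = (1.7 − 0.7)/(330 + 101×0.82) = 0.00242 mA.
I_C = β·I_B = 100×0.00242 = 0.242 mA.
V_CE = V_CC − I_C·R_C − I_E·R_E = 13 − 0.242×2.2 − 0.245×0.82 = 12.3 V > V_CE(sat), so the active-region assumption holds.

active; I_C ≈ 0.24 mA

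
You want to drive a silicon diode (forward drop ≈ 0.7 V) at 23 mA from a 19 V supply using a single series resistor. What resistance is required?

R ≈ 0.8 kΩ

The resistor drops V_S − V_D = 19 − 0.7 = 18.3 V at 23 mA.
R = 18.3 V / 23 mA = 0.796 kΩ.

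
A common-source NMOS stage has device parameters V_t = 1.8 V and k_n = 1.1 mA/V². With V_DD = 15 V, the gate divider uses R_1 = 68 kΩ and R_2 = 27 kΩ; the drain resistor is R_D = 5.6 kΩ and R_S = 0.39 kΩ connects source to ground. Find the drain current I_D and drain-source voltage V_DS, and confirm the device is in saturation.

V_G = V_DD·R_2/(R_1+R_2) = 15×27/95 = 4.26 V.
Assume saturation: I_D = (k_n/2)(V_GS − V_t)² with V_GS = V_G − I_D·R_S = 4.26 − 0.39·I_D.
Substituting gives 0.0837·I_D² − 2.06·I_D + 3.34 = 0, with roots I_D = 1.75 or 22.8 mA.
The root I_D = 22.8 mA gives V_GS = -4.64 V ≤ V_t, so take I_D = 1.75 mA.
Then V_GS = 3.58 V and V_DS = V_DD − I_D(R_D+R_S) = 15 − 1.75×5.99 = 4.54 V.
Saturation requires V_DS ≥ V_GS − V_t = 1.78 V; 4.54 ≥ 1.78 ✓.

I_D ≈ 1.7 mA, V_DS ≈ 4.5 V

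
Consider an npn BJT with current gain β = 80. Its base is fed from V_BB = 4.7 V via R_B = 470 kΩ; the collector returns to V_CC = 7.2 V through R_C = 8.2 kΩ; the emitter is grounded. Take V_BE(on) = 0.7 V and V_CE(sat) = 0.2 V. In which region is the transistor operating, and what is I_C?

Assume active. Base-emitter loop: I_B = (V_BB − V_BE)/R_B = (4.7 − 0.7)/470 = 0.00851 mA.
I_C = β·I_B = 80×0.00851 = 0.681 mA.
V_CE = V_CC − I_C·R_C = 7.2 − 0.681×8.2 = 1.62 V > V_CE(sat), so the active-region assumption holds.

active; I_C ≈ 0.68 mA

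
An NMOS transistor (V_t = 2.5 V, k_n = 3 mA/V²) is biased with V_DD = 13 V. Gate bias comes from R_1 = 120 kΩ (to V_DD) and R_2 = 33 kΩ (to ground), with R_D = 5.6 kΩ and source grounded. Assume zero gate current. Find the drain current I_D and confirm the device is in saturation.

V_G = V_DD·R_2/(R_1+R_2) = 13×33/153 = 2.8 V. With the source grounded, V_GS = V_G = 2.8 V.
Assume saturation: I_D = (k_n/2)(V_GS − V_t)² = (3/2)×(2.8 − 2.5)² = 1.5×0.304² = 0.139 mA.
V_DS = V_DD − I_D·R_D = 13 − 0.139×5.6 = 12.2 V.
Saturation requires V_DS ≥ V_GS − V_t = 0.304 V; 12.2 ≥ 0.304 ✓.

I_D ≈ 0.14 mA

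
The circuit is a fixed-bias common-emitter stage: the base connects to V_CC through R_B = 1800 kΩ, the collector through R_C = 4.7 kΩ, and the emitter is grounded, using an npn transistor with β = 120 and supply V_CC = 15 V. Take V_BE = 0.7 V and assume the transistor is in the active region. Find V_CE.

Base loop: V_CC = I_B·R_B + V_BE, so I_B = (15 − 0.7)/1800 kΩ = 0.00794 mA.
In the active region I_C = β·I_B = 120 × 0.00794 = 0.953 mA.
Collector loop: V_CE = V_CC − I_C·R_C = 15 − 0.953×4.7 = 10.5 V.
Since V_CE = 10.5 V > V_CE(sat) ≈ 0.2 V, the transistor is in the active region as assumed.

V_CE ≈ 11 V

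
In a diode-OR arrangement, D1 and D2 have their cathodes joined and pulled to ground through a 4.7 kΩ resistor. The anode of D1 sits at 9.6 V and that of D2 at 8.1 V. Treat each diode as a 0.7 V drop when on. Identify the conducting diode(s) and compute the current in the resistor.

Only D1 conducts; I_R ≈ 1.9 mA

Assume both conduct. Then node N would need to be at both 9.6−0.7 = 8.9 V and 8.1−0.7 = 7.4 V, which is impossible.
Assume only D1 conducts: V_N = 9.6 − 0.7 = 8.9 V, so I_R = 8.9/4.7 = 1.89 mA.
Check D2: its anode-to-cathode voltage is 8.1 − 8.9 = -0.8 V < 0.7 V, so it is off. The assumption is consistent.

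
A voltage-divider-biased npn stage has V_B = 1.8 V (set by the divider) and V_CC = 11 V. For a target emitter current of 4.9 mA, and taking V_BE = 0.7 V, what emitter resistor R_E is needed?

V_E = V_B − V_BE = 1.8 − 0.7 = 1.1 V.
R_E = V_E / I_E = 1.1 / 4.9 = 0.224 kΩ.

R_E ≈ 0.22 kΩ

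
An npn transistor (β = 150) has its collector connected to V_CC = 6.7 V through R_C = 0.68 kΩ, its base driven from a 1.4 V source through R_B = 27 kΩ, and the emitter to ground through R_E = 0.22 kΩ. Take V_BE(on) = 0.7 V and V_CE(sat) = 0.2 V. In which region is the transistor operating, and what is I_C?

active; I_C ≈ 1.7 mA

Assume active. Base-emitter loop: I_B = (V_BB − V_BE)/(R_B + (β+1)R_E) = (1.4 − 0.7)/(27 + 151×0.22) = 0.0116 mA.
I_C = β·I_B = 150×0.0116 = 1.74 mA.
V_CE = V_CC − I_C·R_C − I_E·R_E = 6.7 − 1.74×0.68 − 1.76×0.22 = 5.13 V > V_CE(sat), so the active-region assumption holds.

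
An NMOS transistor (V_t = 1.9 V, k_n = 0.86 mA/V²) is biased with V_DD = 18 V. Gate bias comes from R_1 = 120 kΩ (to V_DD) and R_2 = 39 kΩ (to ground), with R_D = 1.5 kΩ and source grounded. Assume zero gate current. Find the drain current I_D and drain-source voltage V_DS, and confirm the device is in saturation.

I_D ≈ 2.7 mA, V_DS ≈ 14 V

V_G = V_DD·R_2/(R_1+R_2) = 18×39/159 = 4.42 V. With the source grounded, V_GS = V_G = 4.42 V.
Assume saturation: I_D = (k_n/2)(V_GS − V_t)² = (0.86/2)×(4.42 − 1.9)² = 0.43×2.52² = 2.72 mA.
V_DS = V_DD − I_D·R_D = 18 − 2.72×1.5 = 13.9 V.
Saturation requires V_DS ≥ V_GS − V_t = 2.52 V; 13.9 ≥ 2.52 ✓.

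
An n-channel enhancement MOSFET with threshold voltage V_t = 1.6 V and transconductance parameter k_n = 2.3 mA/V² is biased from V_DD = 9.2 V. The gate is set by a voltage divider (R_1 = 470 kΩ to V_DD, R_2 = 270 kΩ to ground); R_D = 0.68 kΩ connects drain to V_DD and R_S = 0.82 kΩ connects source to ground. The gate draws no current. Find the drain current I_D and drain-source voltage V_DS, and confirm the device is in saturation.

V_G = V_DD·R_2/(R_1+R_2) = 9.2×270/740 = 3.36 V.
Assume saturation: I_D = (k_n/2)(V_GS − V_t)² with V_GS = V_G − I_D·R_S = 3.36 − 0.82·I_D.
Substituting gives 0.773·I_D² − 4.31·I_D + 3.55 = 0, with roots I_D = 1 or 4.57 mA.
The root I_D = 4.57 mA gives V_GS = -0.394 V ≤ V_t, so take I_D = 1 mA.
Then V_GS = 2.53 V and V_DS = V_DD − I_D(R_D+R_S) = 9.2 − 1×1.5 = 7.7 V.
Saturation requires V_DS ≥ V_GS − V_t = 0.934 V; 7.7 ≥ 0.934 ✓.

I_D ≈ 1 mA, V_DS ≈ 7.7 V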